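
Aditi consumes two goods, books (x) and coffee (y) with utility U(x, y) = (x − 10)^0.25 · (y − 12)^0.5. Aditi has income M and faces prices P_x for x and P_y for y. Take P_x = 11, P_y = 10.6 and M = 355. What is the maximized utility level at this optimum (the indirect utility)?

V = 3.7414

MRS = (1/2)·(y−12)/(x−10). Tangency with P_x/P_y gives y−12 = 2·(P_x/P_y)·(x−10).
After buying the subsistence bundle (10, 12), a share 1/3 of the remaining income goes to x: x* = 10 + 1/3·(M − 10P_x − 12P_y)/P_x.
Discretionary income = 355 − 10·11 − 12·10.6 = 117.8; x* = 10 + 1/3·117.8/11 = 13.5697; y* = 12 + 2/3·117.8/10.6 = 19.4088.
Utility at the optimum: U(13.5697, 19.4088) = 3.7414.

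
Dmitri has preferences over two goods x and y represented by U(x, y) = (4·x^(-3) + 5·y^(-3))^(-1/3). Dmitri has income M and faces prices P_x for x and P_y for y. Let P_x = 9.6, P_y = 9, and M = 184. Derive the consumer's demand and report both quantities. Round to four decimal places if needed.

MRS = MU_x/MU_y = (4/5)·(y/x)^(4). Set equal to P_x/P_y.
Solve for the ratio: y/x = [(5/4)·P_x/P_y]^(0.25).
Substitute y = (y/x)·x into the budget: x* = M/(P_x + P_y·(y/x)).
Numerically y/x = 1.07457, so x* = 184/(9.6 + 9·1.07457) = 9.548 and y* = 1.07457·9.548 = 10.26.

x* = 9.548, y* = 10.26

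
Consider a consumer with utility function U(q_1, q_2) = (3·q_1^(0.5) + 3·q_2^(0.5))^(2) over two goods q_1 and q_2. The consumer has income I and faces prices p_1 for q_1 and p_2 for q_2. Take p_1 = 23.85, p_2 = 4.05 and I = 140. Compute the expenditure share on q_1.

Substitute q_2 = (q_2/q_1)·q_1 into the budget: q_1* = I/(p_1 + p_2·(q_2/q_1)).
Numerically q_2/q_1 = 34.679012, so q_1* = 140/(23.85 + 4.05·34.679012) = 0.8521 and q_2* = 34.679012·0.8521 = 29.55.
Expenditure on q_1: 23.85·0.8521 = 20.3226; share = 0.1452.

share on q_1 = 0.1452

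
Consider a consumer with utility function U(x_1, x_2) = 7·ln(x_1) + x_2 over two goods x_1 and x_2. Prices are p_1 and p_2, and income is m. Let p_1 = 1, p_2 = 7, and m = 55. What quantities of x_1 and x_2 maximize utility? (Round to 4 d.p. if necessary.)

x_1* = 49, x_2* = 0.8571

So x_1*(p_1,p_2) = 7·p_2/p_1, independent of income; and x_2* = (m − 7·p_2)/p_2.
At the given prices: x_1* = 7·7/1 = 49, and x_2* = 0.8571.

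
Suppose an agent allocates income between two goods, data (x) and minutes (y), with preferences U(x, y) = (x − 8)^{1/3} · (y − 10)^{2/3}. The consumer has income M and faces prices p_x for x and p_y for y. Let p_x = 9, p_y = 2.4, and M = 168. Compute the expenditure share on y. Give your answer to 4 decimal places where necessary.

share on y = 0.4286

MRS = (1/2)·(y−10)/(x−8). Tangency with p_x/p_y gives y−10 = 2·(p_x/p_y)·(x−8).
Substituting into the budget: x* = 8 + 1/3·(M − 8·p_x − 10·p_y)/p_x, and y* = 10 + 2/3·(…)/p_y.
Discretionary income = 168 − 8·9 − 10·2.4 = 72; x* = 8 + 1/3·72/9 = 10.6667; y* = 10 + 2/3·72/2.4 = 30.
Expenditure on y: 2.4·30 = 72; share = 0.4286.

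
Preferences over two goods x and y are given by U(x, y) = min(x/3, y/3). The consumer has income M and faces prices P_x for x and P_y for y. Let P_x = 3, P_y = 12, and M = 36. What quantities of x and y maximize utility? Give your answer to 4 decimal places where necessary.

Leontief preferences: the optimum is at the kink where x/3 = y/3, i.e. y = x.
Budget: P_x·x + P_y·x = M, so (3·P_x + 3·P_y)·x = 3·M.
Demand: x*(P_x,P_y,M) = 3·M/(3·P_x + 3·P_y), y* = 3·M/(3·P_x + 3·P_y).
Here 3·3 + 3·12 = 45, giving x* = 2.4 and y* = 2.4.

x* = 2.4, y* = 2.4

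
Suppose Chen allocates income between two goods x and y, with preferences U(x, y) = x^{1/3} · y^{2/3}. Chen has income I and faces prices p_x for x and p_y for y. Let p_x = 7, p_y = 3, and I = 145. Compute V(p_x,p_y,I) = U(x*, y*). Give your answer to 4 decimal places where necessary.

V = 19.2821

MU_x/MU_y = (1/3·y)/(2/3·x); tangency sets this equal to p_x/p_y.
So 1/3·p_y·y = 2/3·p_x·x; combined with the budget, a share 1/3 of income goes to x.
Demand: x*(p_x,p_y,I) = 1/3·I/p_x and y* = 2/3·I/p_y.
At p_x=7, p_y=3, I=145: x* = 1/3·145/7 = 6.9048, y* = 32.2222.
Utility at the optimum: U(6.9048, 32.2222) = 19.2821.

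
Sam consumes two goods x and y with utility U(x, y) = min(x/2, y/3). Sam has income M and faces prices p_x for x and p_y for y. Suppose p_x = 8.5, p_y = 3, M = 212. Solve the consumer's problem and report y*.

y* = 24.4615

With perfect complements, no substitution: consume in ratio x:y = 2:3.
Budget: p_x·x + p_y·(3/2)·x = M, so (2·p_x + 3·p_y)·x = 2·M.
Demand: x*(p_x,p_y,M) = 2·M/(2·p_x + 3·p_y), y* = 3·M/(2·p_x + 3·p_y).
Here 2·8.5 + 3·3 = 26, giving y* = 24.4615.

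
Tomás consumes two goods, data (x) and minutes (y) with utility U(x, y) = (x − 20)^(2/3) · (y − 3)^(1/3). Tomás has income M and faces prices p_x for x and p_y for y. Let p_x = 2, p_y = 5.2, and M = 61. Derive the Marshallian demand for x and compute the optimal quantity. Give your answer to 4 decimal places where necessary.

x* = 21.8

Let x' = x−20, y' = y−3. MRS = 2·y'/x' = p_x/p_y.
Substituting into the budget: x* = 20 + 2/3·(M − 20·p_x − 3·p_y)/p_x, and y* = 3 + 1/3·(…)/p_y.
Discretionary income = 61 − 20·2 − 3·5.2 = 5.4; x* = 20 + 2/3·5.4/2 = 21.8.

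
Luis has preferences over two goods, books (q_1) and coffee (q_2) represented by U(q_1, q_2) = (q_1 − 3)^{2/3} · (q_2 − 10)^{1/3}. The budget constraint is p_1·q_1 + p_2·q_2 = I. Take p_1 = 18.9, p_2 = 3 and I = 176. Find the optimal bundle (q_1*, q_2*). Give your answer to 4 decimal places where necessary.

q_1* = 6.1499, q_2* = 19.9222

MRS = 2·(q_2−10)/(q_1−3). Tangency with p_1/p_2 gives q_2−10 = (1/2)·(p_1/p_2)·(q_1−3).
Substituting into the budget: q_1* = 3 + 2/3·(I − 3·p_1 − 10·p_2)/p_1, and q_2* = 10 + 1/3·(…)/p_2.
Discretionary income = 176 − 3·18.9 − 10·3 = 89.3; q_1* = 3 + 2/3·89.3/18.9 = 6.1499; q_2* = 10 + 1/3·89.3/3 = 19.9222.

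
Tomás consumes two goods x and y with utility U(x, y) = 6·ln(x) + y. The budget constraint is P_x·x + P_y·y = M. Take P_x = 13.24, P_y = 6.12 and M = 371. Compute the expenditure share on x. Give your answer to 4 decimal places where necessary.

So x*(P_x,P_y) = 6·P_y/P_x, independent of income; and y* = (M − 6·P_y)/P_y.
At the given prices: x* = 6·6.12/13.24 = 2.7734, and y* = 54.6209.
Expenditure on x: 13.24·2.7734 = 36.72; share = 0.099.

share on x = 0.099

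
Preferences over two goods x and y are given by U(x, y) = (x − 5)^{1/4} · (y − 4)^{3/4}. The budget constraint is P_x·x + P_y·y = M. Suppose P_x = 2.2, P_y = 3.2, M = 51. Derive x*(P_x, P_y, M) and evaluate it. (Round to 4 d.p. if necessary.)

This is Cobb-Douglas in (x−5, y−4): tangency gives 0.25·P_y·(y−4) = 0.75·P_x·(x−5).
Substituting into the budget: x* = 5 + 0.25·(M − 5·P_x − 4·P_y)/P_x, and y* = 4 + 0.75·(…)/P_y.
Discretionary income = 51 − 5·2.2 − 4·3.2 = 27.2; x* = 5 + 0.25·27.2/2.2 = 8.0909.

x* = 8.0909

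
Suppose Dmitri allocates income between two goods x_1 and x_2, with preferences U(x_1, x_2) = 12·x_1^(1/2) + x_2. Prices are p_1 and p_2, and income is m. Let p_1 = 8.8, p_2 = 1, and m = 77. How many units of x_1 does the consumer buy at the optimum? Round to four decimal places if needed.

MU_x_1 = 6/√x_1, MU_x_2 = 1. Tangency: 6/√x_1 = p_1/p_2.
Thus x_1* = (6·p_2/p_1)² — independent of m — with the rest of income spent on x_2.
Plugging in: x_1* = (6·1/8.8)² = 0.4649.

x_1* = 0.4649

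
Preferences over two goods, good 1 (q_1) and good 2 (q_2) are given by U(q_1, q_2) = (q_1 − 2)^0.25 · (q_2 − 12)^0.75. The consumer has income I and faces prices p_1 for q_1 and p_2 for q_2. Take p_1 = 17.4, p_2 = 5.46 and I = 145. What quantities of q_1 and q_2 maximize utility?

This is Cobb-Douglas in (q_1−2, q_2−12): tangency gives 0.25·p_2·(q_2−12) = 0.75·p_1·(q_1−2).
Substituting into the budget: q_1* = 2 + 0.25·(I − 2·p_1 − 12·p_2)/p_1, and q_2* = 12 + 0.75·(…)/p_2.
Discretionary income = 145 − 2·17.4 − 12·5.46 = 44.68; q_1* = 2 + 0.25·44.68/17.4 = 2.642; q_2* = 12 + 0.75·44.68/5.46 = 18.1374.

q_1* = 2.642, q_2* = 18.1374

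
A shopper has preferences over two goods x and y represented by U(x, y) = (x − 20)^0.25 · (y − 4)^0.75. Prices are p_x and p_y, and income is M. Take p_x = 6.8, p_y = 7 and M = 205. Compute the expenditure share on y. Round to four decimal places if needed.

This is Cobb-Douglas in (x−20, y−4): tangency gives 0.25·p_y·(y−4) = 0.75·p_x·(x−20).
After buying the subsistence bundle (20, 4), a share 0.25 of the remaining income goes to x: x* = 20 + 0.25·(M − 20p_x − 4p_y)/p_x.
Discretionary income = 205 − 20·6.8 − 4·7 = 41; x* = 20 + 0.25·41/6.8 = 21.5074; y* = 4 + 0.75·41/7 = 8.3929.
Expenditure on y: 7·8.3929 = 58.75; share = 0.2866.

share on y = 0.2866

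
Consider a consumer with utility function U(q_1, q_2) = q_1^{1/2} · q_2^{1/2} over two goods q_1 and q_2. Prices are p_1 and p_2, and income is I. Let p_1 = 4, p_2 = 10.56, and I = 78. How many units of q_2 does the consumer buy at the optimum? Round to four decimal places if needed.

q_2* = 3.6932

MU_q_1/MU_q_2 = (0.5·q_2)/(0.5·q_1); tangency sets this equal to p_1/p_2.
So 0.5·p_2·q_2 = 0.5·p_1·q_1; combined with the budget, a share 0.5 of income goes to q_1.
Demand: q_1*(p_1,p_2,I) = 0.5·I/p_1 and q_2* = 0.5·I/p_2.
At p_1=4, p_2=10.56, I=78: q_2* = 0.5·78/10.56 = 3.6932.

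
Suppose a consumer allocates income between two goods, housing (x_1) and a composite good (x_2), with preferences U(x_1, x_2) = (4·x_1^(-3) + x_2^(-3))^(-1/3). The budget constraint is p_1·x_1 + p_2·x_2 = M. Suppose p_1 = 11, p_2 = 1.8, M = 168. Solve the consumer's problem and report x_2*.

x_2* = 14.3662

From the CES first-order condition, 4·(x_2/x_1)^(4) = p_1/p_2.
Hence x_2/x_1 = ((1/4)·p_1/p_2)^(1/(4)), i.e. raised to the 0.25 power.
Substitute x_2 = (x_2/x_1)·x_1 into the budget: x_1* = M/(p_1 + p_2·(x_2/x_1)).
Numerically x_2/x_1 = 1.11177, so x_1* = 168/(11 + 1.8·1.11177) = 12.9219 and x_2* = 1.11177·12.9219 = 14.3662.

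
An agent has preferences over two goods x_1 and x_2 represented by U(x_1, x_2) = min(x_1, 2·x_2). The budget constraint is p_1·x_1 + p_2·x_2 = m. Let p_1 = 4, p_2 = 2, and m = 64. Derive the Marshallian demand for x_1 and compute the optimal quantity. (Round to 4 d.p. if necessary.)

Demand: x_1*(p_1,p_2,m) = 2·m/(2·p_1 + p_2), x_2* = m/(2·p_1 + p_2).
Here 2·4 + 2 = 10, giving x_1* = 12.8.

x_1* = 12.8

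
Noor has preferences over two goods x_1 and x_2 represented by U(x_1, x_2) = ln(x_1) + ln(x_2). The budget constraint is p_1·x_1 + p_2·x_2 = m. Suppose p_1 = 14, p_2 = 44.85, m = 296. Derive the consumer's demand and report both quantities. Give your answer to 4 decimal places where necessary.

Demand: x_1*(p_1,p_2,m) = 0.5·m/p_1 and x_2* = 0.5·m/p_2.
At p_1=14, p_2=44.85, m=296: x_1* = 0.5·296/14 = 10.5714, x_2* = 3.2999.

x_1* = 10.5714, x_2* = 3.2999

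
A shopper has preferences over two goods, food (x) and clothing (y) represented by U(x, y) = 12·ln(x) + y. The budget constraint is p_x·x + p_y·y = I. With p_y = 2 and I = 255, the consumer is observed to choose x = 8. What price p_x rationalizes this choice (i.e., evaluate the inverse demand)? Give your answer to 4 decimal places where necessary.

Set MRS = p_x/p_y: (12/x)/1 = p_x/p_y.
So x*(p_x,p_y) = 12·p_y/p_x, independent of income; and y* = (I − 12·p_y)/p_y.
Set x* = 8 in the demand function and solve for p_x: p_x = 3.

p_x = 3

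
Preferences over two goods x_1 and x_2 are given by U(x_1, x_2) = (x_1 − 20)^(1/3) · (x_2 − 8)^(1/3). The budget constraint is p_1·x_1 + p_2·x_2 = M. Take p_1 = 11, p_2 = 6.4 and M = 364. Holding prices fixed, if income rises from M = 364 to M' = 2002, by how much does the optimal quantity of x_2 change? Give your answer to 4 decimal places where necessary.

Discretionary income = 364 − 20·11 − 8·6.4 = 92.8; x_2* = 8 + 0.5·92.8/6.4 = 15.25.
At M' = 2002: x_2* = 143.2188. Change: 143.2188 − 15.25 = 127.9688.

Δx_2* = 127.9688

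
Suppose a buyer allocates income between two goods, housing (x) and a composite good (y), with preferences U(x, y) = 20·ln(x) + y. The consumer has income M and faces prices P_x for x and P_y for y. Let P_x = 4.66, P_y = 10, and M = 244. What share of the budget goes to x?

share on x = 0.8197

MU_x = 20/x, MU_y = 1. Tangency: 20/x = P_x/P_y.
So x*(P_x,P_y) = 20·P_y/P_x, independent of income; and y* = (M − 20·P_y)/P_y.
At the given prices: x* = 20·10/4.66 = 42.9185, and y* = 4.4.
Expenditure on x: 4.66·42.9185 = 200; share = 0.8197.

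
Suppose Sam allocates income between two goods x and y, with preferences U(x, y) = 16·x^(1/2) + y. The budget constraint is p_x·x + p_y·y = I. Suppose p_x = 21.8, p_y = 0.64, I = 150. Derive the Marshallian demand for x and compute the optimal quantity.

Set MRS = p_x/p_y: 8·x^(−1/2) = p_x/p_y.
Thus x* = (8·p_y/p_x)² — independent of I — with the rest of income spent on y.
Plugging in: x* = (8·0.64/21.8)² = 0.0552.

x* = 0.0552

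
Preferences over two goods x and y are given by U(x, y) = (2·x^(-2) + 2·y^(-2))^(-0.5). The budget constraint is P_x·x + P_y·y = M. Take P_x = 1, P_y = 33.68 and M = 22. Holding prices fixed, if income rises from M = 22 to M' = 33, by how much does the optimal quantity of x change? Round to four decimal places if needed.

Δx* = 0.9625

MU_x ∝ 2·x^(-3), MU_y ∝ 2·y^(-3), so MRS = (y/x)^(3) = P_x/P_y.
Hence y/x = (P_x/P_y)^(1/(3)), i.e. raised to the 1/3 power.
Substitute y = (y/x)·x into the budget: x* = M/(P_x + P_y·(y/x)).
Numerically y/x = 0.309653, so x* = 22/(1 + 33.68·0.309653) = 1.9249.
At M' = 33: x* = 2.8874. Change: 2.8874 − 1.9249 = 0.9625.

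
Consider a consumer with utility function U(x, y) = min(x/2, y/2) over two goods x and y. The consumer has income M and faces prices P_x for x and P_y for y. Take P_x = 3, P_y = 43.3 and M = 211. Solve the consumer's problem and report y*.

Leontief preferences: the optimum is at the kink where x/2 = y/2, i.e. y = x.
Budget: P_x·x + P_y·x = M, so (2·P_x + 2·P_y)·x = 2·M.
Demand: x*(P_x,P_y,M) = 2·M/(2·P_x + 2·P_y), y* = 2·M/(2·P_x + 2·P_y).
Here 2·3 + 2·43.3 = 92.6, giving y* = 4.5572.

y* = 4.5572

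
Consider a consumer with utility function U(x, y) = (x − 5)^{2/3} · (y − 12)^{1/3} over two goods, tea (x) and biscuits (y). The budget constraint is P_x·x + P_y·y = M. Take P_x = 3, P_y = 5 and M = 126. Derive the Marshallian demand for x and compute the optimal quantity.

MRS = 2·(y−12)/(x−5). Tangency with P_x/P_y gives y−12 = (1/2)·(P_x/P_y)·(x−5).
Substituting into the budget: x* = 5 + 2/3·(M − 5·P_x − 12·P_y)/P_x, and y* = 12 + 1/3·(…)/P_y.
Discretionary income = 126 − 5·3 − 12·5 = 51; x* = 5 + 2/3·51/3 = 16.3333.

x* = 16.3333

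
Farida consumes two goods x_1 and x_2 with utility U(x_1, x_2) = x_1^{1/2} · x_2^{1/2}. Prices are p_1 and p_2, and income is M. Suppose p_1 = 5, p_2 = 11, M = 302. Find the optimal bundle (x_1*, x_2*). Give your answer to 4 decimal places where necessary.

Tangency: MRS = x_2/x_1 = p_1/p_2.
So 0.5·p_2·x_2 = 0.5·p_1·x_1; combined with the budget, a share 0.5 of income goes to x_1.
Demand: x_1*(p_1,p_2,M) = 0.5·M/p_1 and x_2* = 0.5·M/p_2.
At p_1=5, p_2=11, M=302: x_1* = 0.5·302/5 = 30.2, x_2* = 13.7273.

x_1* = 30.2, x_2* = 13.7273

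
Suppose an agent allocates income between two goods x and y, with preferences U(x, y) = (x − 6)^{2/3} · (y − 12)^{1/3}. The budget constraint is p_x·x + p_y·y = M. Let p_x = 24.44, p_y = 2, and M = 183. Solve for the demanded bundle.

This is Cobb-Douglas in (x−6, y−12): tangency gives 2/3·p_y·(y−12) = 1/3·p_x·(x−6).
After buying the subsistence bundle (6, 12), a share 2/3 of the remaining income goes to x: x* = 6 + 2/3·(M − 6p_x − 12p_y)/p_x.
Discretionary income = 183 − 6·24.44 − 12·2 = 12.36; x* = 6 + 2/3·12.36/24.44 = 6.3372; y* = 12 + 1/3·12.36/2 = 14.06.

x* = 6.3372, y* = 14.06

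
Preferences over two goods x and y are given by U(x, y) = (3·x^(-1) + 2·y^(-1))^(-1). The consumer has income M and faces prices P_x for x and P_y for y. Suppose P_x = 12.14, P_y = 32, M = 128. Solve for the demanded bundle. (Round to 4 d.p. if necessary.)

x* = 4.5337, y* = 2.28

MRS = MU_x/MU_y = (3/2)·(y/x)^(2). Set equal to P_x/P_y.
Solve for the ratio: y/x = [(2/3)·P_x/P_y]^(0.5).
Substitute y = (y/x)·x into the budget: x* = M/(P_x + P_y·(y/x)).
Numerically y/x = 0.502908, so x* = 128/(12.14 + 32·0.502908) = 4.5337 and y* = 0.502908·4.5337 = 2.28.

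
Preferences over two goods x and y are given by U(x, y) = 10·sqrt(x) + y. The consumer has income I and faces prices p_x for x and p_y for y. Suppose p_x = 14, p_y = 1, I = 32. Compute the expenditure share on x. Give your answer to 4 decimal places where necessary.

share on x = 0.0558

Thus x* = (5·p_y/p_x)² — independent of I — with the rest of income spent on y.
Plugging in: x* = (5·1/14)² = 0.1276, y* = 30.2143.
Expenditure on x: 14·0.1276 = 1.7857; share = 0.0558.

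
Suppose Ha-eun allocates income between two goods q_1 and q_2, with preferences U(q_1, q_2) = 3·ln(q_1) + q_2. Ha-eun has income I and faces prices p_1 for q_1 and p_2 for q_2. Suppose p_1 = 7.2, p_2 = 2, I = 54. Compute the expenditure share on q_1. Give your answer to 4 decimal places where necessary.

share on q_1 = 0.1111

Set MRS = p_1/p_2: (3/q_1)/1 = p_1/p_2.
So q_1*(p_1,p_2) = 3·p_2/p_1, independent of income; and q_2* = (I − 3·p_2)/p_2.
At the given prices: q_1* = 3·2/7.2 = 0.8333, and q_2* = 24.
Expenditure on q_1: 7.2·0.8333 = 6; share = 0.1111.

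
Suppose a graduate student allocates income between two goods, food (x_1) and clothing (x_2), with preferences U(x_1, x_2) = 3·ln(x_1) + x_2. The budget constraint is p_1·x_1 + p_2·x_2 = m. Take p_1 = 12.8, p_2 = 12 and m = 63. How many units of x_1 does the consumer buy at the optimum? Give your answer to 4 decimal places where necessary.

x_1* = 2.8125

MU_x_1 = 3/x_1, MU_x_2 = 1. Tangency: 3/x_1 = p_1/p_2.
So x_1*(p_1,p_2) = 3·p_2/p_1, independent of income; and x_2* = (m − 3·p_2)/p_2.
At the given prices: x_1* = 3·12/12.8 = 2.8125.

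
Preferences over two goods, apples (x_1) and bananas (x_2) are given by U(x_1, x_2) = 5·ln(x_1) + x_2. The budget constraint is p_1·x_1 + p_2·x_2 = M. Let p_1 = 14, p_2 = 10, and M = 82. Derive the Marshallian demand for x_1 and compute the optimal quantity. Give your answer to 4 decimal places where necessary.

MU_x_1 = 5/x_1, MU_x_2 = 1. Tangency: 5/x_1 = p_1/p_2.
So x_1*(p_1,p_2) = 5·p_2/p_1, independent of income; and x_2* = (M − 5·p_2)/p_2.
At the given prices: x_1* = 5·10/14 = 3.5714.

x_1* = 3.5714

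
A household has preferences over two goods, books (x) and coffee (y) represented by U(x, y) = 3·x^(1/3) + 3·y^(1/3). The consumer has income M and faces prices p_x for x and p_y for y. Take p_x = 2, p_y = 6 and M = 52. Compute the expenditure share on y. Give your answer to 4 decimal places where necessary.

MU_x ∝ 3·x^(-2/3), MU_y ∝ 3·y^(-2/3), so MRS = (y/x)^(2/3) = p_x/p_y.
Solve for the ratio: y/x = [p_x/p_y]^(1.5).
Substitute y = (y/x)·x into the budget: x* = M/(p_x + p_y·(y/x)).
Numerically y/x = 0.19245, so x* = 52/(2 + 6·0.19245) = 16.4833 and y* = 0.19245·16.4833 = 3.1722.
Expenditure on y: 6·3.1722 = 19.0333; share = 0.366.

share on y = 0.366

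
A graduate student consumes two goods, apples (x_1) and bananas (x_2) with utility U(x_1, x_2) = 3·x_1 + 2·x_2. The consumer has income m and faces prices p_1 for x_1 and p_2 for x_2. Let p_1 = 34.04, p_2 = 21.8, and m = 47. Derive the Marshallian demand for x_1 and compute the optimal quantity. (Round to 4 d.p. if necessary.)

Perfect substitutes: compare marginal utility per dollar. 3/p_1 vs 2/p_2 → 0.0881 vs 0.0917.
x_2 gives more utility per dollar, so spend all income on x_2: x_2* = m/p_2, x_1* = 0.
Numerically: x_1* = 0, x_2* = 2.156.

x_1* = 0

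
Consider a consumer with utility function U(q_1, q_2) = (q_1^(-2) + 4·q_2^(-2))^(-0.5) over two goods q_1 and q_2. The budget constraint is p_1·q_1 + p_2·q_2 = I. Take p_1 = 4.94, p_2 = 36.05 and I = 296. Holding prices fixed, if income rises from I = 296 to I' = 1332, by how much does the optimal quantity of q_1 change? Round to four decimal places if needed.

From the CES first-order condition, (1/4)·(q_2/q_1)^(3) = p_1/p_2.
Solve for the ratio: q_2/q_1 = [4·p_1/p_2]^(1/3).
Substitute q_2 = (q_2/q_1)·q_1 into the budget: q_1* = I/(p_1 + p_2·(q_2/q_1)).
Numerically q_2/q_1 = 0.81839, so q_1* = 296/(4.94 + 36.05·0.81839) = 8.5939.
At I' = 1332: q_1* = 38.6726. Change: 38.6726 − 8.5939 = 30.0787.

Δq_1* = 30.0787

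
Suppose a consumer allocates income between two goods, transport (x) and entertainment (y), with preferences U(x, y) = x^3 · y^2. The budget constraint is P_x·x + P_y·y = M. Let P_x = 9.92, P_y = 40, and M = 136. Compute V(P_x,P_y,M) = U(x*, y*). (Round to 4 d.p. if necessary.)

V = 1029.469

MU_x/MU_y = (3·y)/(2·x); tangency sets this equal to P_x/P_y.
So 3·P_y·y = 2·P_x·x; combined with the budget, a share 0.6 of income goes to x.
Demand: x*(P_x,P_y,M) = 0.6·M/P_x and y* = 0.4·M/P_y.
At P_x=9.92, P_y=40, M=136: x* = 0.6·136/9.92 = 8.2258, y* = 1.36.
Utility at the optimum: U(8.2258, 1.36) = 1029.469.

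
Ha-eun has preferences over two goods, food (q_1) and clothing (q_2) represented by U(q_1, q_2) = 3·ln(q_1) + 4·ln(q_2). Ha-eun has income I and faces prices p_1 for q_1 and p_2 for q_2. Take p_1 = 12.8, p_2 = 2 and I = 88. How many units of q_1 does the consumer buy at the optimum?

Tangency: MRS = (3/4)·q_2/q_1 = p_1/p_2.
So 3·p_2·q_2 = 4·p_1·q_1; combined with the budget, a share 3/7 of income goes to q_1.
Demand: q_1*(p_1,p_2,I) = 3/7·I/p_1 and q_2* = 4/7·I/p_2.
At p_1=12.8, p_2=2, I=88: q_1* = 3/7·88/12.8 = 2.9464.

q_1* = 2.9464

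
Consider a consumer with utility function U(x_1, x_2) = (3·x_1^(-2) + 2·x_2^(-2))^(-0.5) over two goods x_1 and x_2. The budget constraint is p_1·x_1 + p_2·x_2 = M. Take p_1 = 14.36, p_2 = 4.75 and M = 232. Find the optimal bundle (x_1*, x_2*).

From the CES first-order condition, (3/2)·(x_2/x_1)^(3) = p_1/p_2.
Solve for the ratio: x_2/x_1 = [(2/3)·p_1/p_2]^(1/3).
Substitute x_2 = (x_2/x_1)·x_1 into the budget: x_1* = M/(p_1 + p_2·(x_2/x_1)).
Numerically x_2/x_1 = 1.263155, so x_1* = 232/(14.36 + 4.75·1.263155) = 11.3949 and x_2* = 1.263155·11.3949 = 14.3935.

x_1* = 11.3949, x_2* = 14.3935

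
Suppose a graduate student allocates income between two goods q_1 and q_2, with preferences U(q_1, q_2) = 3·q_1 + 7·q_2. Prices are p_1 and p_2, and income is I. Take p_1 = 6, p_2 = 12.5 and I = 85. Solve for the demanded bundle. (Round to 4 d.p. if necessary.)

Linear utility — the consumer picks whichever good has higher MU/price: 3/6 = 0.5 vs 7/12.5 = 0.56.
q_2 gives more utility per dollar, so spend all income on q_2: q_2* = I/p_2, q_1* = 0.
Numerically: q_1* = 0, q_2* = 6.8.

q_1* = 0, q_2* = 6.8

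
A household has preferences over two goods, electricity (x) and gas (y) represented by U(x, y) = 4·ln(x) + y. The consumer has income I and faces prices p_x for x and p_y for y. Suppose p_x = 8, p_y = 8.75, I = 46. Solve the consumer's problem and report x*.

x* = 4.375

Set MRS = p_x/p_y: (4/x)/1 = p_x/p_y.
So x*(p_x,p_y) = 4·p_y/p_x, independent of income; and y* = (I − 4·p_y)/p_y.
At the given prices: x* = 4·8.75/8 = 4.375.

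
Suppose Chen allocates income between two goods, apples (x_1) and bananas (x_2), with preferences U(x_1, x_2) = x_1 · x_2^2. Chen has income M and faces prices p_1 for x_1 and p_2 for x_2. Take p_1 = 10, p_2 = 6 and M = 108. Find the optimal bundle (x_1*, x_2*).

MU_x_1/MU_x_2 = (x_2)/(2·x_1); tangency sets this equal to p_1/p_2.
Rearranging, p_2·x_2 = 2·p_1·x_1. Substituting into the budget gives p_1·x_1·(1 + 2) = M.
Demand: x_1*(p_1,p_2,M) = 1/3·M/p_1 and x_2* = 2/3·M/p_2.
At p_1=10, p_2=6, M=108: x_1* = 1/3·108/10 = 3.6, x_2* = 12.

x_1* = 3.6, x_2* = 12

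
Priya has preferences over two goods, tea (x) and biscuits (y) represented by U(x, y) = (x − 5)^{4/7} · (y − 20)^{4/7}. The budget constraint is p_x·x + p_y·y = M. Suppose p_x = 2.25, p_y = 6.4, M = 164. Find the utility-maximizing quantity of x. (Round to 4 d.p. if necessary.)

Let x' = x−5, y' = y−20. MRS = y'/x' = p_x/p_y.
After buying the subsistence bundle (5, 20), a share 0.5 of the remaining income goes to x: x* = 5 + 0.5·(M − 5p_x − 20p_y)/p_x.
Discretionary income = 164 − 5·2.25 − 20·6.4 = 24.75; x* = 5 + 0.5·24.75/2.25 = 10.5.

x* = 10.5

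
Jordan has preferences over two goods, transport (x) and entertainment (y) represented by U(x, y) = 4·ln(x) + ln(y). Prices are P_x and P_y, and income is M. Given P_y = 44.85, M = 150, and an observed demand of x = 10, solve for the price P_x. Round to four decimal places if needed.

MU_x/MU_y = (4·y)/(x); tangency sets this equal to P_x/P_y.
Rearranging, P_y·y = (1/4)·P_x·x. Substituting into the budget gives P_x·x·(1 + (1/4)) = M.
Demand: x*(P_x,P_y,M) = 0.8·M/P_x and y* = 0.2·M/P_y.
Set x* = 10 in the demand function and solve for P_x: P_x = 12.

P_x = 12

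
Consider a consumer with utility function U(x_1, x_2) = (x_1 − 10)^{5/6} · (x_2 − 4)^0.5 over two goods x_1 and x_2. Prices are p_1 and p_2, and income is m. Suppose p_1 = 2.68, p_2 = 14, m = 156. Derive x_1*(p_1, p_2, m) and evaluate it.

MRS = (5/3)·(x_2−4)/(x_1−10). Tangency with p_1/p_2 gives x_2−4 = (3/5)·(p_1/p_2)·(x_1−10).
Substituting into the budget: x_1* = 10 + 0.625·(m − 10·p_1 − 4·p_2)/p_1, and x_2* = 4 + 0.375·(…)/p_2.
Discretionary income = 156 − 10·2.68 − 4·14 = 73.2; x_1* = 10 + 0.625·73.2/2.68 = 27.0709.

x_1* = 27.0709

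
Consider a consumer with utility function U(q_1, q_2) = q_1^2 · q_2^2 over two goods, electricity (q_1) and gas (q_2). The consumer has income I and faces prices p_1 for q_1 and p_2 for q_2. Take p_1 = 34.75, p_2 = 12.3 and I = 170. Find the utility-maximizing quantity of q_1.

q_1* = 2.446

The MRS is q_2/q_1. Set MRS = p_1/p_2.
So 2·p_2·q_2 = 2·p_1·q_1; combined with the budget, a share 0.5 of income goes to q_1.
Demand: q_1*(p_1,p_2,I) = 0.5·I/p_1 and q_2* = 0.5·I/p_2.
At p_1=34.75, p_2=12.3, I=170: q_1* = 0.5·170/34.75 = 2.446.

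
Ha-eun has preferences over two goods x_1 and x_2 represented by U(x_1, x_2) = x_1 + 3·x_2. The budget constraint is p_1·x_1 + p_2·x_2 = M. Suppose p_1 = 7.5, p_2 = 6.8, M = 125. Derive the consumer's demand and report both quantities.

x_1* = 0, x_2* = 18.3824

Perfect substitutes: compare marginal utility per dollar. 1/p_1 vs 3/p_2 → 0.1333 vs 0.4412.
x_2 gives more utility per dollar, so spend all income on x_2: x_2* = M/p_2, x_1* = 0.
Numerically: x_1* = 0, x_2* = 18.3824.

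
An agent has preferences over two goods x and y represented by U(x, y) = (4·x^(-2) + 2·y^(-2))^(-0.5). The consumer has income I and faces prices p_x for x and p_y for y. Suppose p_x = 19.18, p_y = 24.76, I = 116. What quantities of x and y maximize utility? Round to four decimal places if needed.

x* = 3.1159, y* = 2.2713

From the CES first-order condition, 2·(y/x)^(3) = p_x/p_y.
Solve for the ratio: y/x = [(1/2)·p_x/p_y]^(1/3).
Substitute y = (y/x)·x into the budget: x* = I/(p_x + p_y·(y/x)).
Numerically y/x = 0.728936, so x* = 116/(19.18 + 24.76·0.728936) = 3.1159 and y* = 0.728936·3.1159 = 2.2713.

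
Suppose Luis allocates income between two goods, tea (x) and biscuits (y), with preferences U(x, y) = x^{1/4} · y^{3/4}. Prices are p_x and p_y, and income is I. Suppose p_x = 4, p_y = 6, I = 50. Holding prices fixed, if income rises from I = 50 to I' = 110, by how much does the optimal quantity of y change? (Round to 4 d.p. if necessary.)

MU_x/MU_y = (0.25·y)/(0.75·x); tangency sets this equal to p_x/p_y.
So 0.25·p_y·y = 0.75·p_x·x; combined with the budget, a share 0.25 of income goes to x.
Demand: x*(p_x,p_y,I) = 0.25·I/p_x and y* = 0.75·I/p_y.
At p_x=4, p_y=6, I=50: y* = 0.75·50/6 = 6.25.
At I' = 110: y* = 13.75. Change: 13.75 − 6.25 = 7.5.

Δy* = 7.5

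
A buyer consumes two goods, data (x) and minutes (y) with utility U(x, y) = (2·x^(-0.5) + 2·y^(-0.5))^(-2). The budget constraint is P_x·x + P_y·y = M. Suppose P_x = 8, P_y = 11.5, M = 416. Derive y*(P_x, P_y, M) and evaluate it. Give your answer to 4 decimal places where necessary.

y* = 19.1796

From the CES first-order condition, (y/x)^(1.5) = P_x/P_y.
Solve for the ratio: y/x = [P_x/P_y]^(2/3).
With the ratio pinned down, the budget gives x* = M/(P_x + P_y·(y/x)) and y* = (y/x)·x*.
Numerically y/x = 0.785106, so x* = 416/(8 + 11.5·0.785106) = 24.4293 and y* = 0.785106·24.4293 = 19.1796.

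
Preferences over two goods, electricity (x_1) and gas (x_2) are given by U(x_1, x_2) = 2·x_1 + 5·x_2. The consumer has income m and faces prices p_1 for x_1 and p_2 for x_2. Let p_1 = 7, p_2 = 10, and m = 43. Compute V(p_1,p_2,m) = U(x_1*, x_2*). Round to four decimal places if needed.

Linear utility — the consumer picks whichever good has higher MU/price: 2/7 = 0.2857 vs 5/10 = 0.5.
x_2 gives more utility per dollar, so spend all income on x_2: x_2* = m/p_2, x_1* = 0.
Numerically: x_1* = 0, x_2* = 4.3.
Utility at the optimum: U(0, 4.3) = 21.5.

V = 21.5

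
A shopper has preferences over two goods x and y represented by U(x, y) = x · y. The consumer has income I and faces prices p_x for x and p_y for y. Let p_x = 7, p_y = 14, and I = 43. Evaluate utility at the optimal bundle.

MU_x/MU_y = (y)/(x); tangency sets this equal to p_x/p_y.
Rearranging, p_y·y = p_x·x. Substituting into the budget gives p_x·x·(1 + 1) = I.
Demand: x*(p_x,p_y,I) = 0.5·I/p_x and y* = 0.5·I/p_y.
At p_x=7, p_y=14, I=43: x* = 0.5·43/7 = 3.0714, y* = 1.5357.
Utility at the optimum: U(3.0714, 1.5357) = 4.7168.

V = 4.7168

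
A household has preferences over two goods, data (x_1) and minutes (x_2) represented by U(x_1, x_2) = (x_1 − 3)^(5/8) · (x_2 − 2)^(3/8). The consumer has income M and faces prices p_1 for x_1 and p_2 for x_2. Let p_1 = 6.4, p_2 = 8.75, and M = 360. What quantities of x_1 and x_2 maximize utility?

This is Cobb-Douglas in (x_1−3, x_2−2): tangency gives 0.625·p_2·(x_2−2) = 0.375·p_1·(x_1−3).
Substituting into the budget: x_1* = 3 + 0.625·(M − 3·p_1 − 2·p_2)/p_1, and x_2* = 2 + 0.375·(…)/p_2.
Discretionary income = 360 − 3·6.4 − 2·8.75 = 323.3; x_1* = 3 + 0.625·323.3/6.4 = 34.5723; x_2* = 2 + 0.375·323.3/8.75 = 15.8557.

x_1* = 34.5723, x_2* = 15.8557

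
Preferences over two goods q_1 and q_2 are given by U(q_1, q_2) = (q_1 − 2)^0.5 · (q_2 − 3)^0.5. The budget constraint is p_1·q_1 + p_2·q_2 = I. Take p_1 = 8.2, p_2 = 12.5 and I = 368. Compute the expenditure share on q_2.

MRS = (q_2−3)/(q_1−2). Tangency with p_1/p_2 gives q_2−3 = (p_1/p_2)·(q_1−2).
After buying the subsistence bundle (2, 3), a share 0.5 of the remaining income goes to q_1: q_1* = 2 + 0.5·(I − 2p_1 − 3p_2)/p_1.
Discretionary income = 368 − 2·8.2 − 3·12.5 = 314.1; q_1* = 2 + 0.5·314.1/8.2 = 21.1524; q_2* = 3 + 0.5·314.1/12.5 = 15.564.
Expenditure on q_2: 12.5·15.564 = 194.55; share = 0.5287.

share on q_2 = 0.5287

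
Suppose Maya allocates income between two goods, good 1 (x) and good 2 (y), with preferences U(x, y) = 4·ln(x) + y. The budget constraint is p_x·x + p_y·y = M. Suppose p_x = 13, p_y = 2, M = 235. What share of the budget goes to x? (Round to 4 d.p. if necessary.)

share on x = 0.034

Set MRS = p_x/p_y: (4/x)/1 = p_x/p_y.
So x*(p_x,p_y) = 4·p_y/p_x, independent of income; and y* = (M − 4·p_y)/p_y.
At the given prices: x* = 4·2/13 = 0.6154, and y* = 113.5.
Expenditure on x: 13·0.6154 = 8; share = 0.034.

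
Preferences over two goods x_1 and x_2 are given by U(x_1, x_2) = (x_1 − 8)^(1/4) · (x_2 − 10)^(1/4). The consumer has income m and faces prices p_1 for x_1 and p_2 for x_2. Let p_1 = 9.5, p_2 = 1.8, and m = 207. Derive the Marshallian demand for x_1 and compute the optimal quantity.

This is Cobb-Douglas in (x_1−8, x_2−10): tangency gives 0.25·p_2·(x_2−10) = 0.25·p_1·(x_1−8).
After buying the subsistence bundle (8, 10), a share 0.5 of the remaining income goes to x_1: x_1* = 8 + 0.5·(m − 8p_1 − 10p_2)/p_1.
Discretionary income = 207 − 8·9.5 − 10·1.8 = 113; x_1* = 8 + 0.5·113/9.5 = 13.9474.

x_1* = 13.9474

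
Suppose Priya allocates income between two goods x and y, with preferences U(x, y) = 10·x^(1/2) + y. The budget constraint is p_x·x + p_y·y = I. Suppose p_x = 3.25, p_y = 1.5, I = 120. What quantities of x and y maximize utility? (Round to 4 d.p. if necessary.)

x* = 5.3254, y* = 68.4615

Utility is quasi-linear in y; the FOC for x is 5/√x = p_x/p_y.
Solve: √x = 5·p_y/p_x, so x*(p_x,p_y) = (5·p_y/p_x)², and y* = (I − p_x·x*)/p_y.
Plugging in: x* = (5·1.5/3.25)² = 5.3254, y* = 68.4615.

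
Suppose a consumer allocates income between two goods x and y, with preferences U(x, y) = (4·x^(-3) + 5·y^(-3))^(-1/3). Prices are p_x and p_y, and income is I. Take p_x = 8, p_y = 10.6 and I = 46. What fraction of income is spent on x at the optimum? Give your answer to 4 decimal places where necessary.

MRS = MU_x/MU_y = (4/5)·(y/x)^(4). Set equal to p_x/p_y.
Solve for the ratio: y/x = [(5/4)·p_x/p_y]^(0.25).
Substitute y = (y/x)·x into the budget: x* = I/(p_x + p_y·(y/x)).
Numerically y/x = 0.985538, so x* = 46/(8 + 10.6·0.985538) = 2.4937 and y* = 0.985538·2.4937 = 2.4576.
Expenditure on x: 8·2.4937 = 19.9494; share = 0.4337.

share on x = 0.4337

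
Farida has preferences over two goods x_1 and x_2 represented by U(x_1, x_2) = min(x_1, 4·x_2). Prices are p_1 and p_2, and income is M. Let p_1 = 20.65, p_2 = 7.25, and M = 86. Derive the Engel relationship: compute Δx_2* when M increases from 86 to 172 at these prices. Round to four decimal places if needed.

Δx_2* = 0.9572

Leontief preferences: the optimum is at the kink where x_1/4 = x_2/1, i.e. x_2 = (1/4)·x_1.
Budget: p_1·x_1 + p_2·(1/4)·x_1 = M, so (4·p_1 + p_2)·x_1 = 4·M.
Demand: x_1*(p_1,p_2,M) = 4·M/(4·p_1 + p_2), x_2* = M/(4·p_1 + p_2).
Here 4·20.65 + 7.25 = 89.85, giving x_2* = 0.9572.
At M' = 172: x_2* = 1.9143. Change: 1.9143 − 0.9572 = 0.9572.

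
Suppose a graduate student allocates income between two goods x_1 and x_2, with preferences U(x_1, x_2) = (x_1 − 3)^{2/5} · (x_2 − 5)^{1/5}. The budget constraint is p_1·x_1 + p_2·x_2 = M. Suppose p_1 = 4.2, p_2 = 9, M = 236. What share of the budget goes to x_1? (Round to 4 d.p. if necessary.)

MRS = 2·(x_2−5)/(x_1−3). Tangency with p_1/p_2 gives x_2−5 = (1/2)·(p_1/p_2)·(x_1−3).
Substituting into the budget: x_1* = 3 + 2/3·(M − 3·p_1 − 5·p_2)/p_1, and x_2* = 5 + 1/3·(…)/p_2.
Discretionary income = 236 − 3·4.2 − 5·9 = 178.4; x_1* = 3 + 2/3·178.4/4.2 = 31.3175; x_2* = 5 + 1/3·178.4/9 = 11.6074.
Expenditure on x_1: 4.2·31.3175 = 131.5333; share = 0.5573.

share on x_1 = 0.5573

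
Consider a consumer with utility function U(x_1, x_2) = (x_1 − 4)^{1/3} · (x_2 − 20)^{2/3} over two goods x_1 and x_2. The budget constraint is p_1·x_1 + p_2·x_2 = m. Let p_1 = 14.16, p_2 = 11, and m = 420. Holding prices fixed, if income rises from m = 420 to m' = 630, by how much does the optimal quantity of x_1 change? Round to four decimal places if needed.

Δx_1* = 4.9435

This is Cobb-Douglas in (x_1−4, x_2−20): tangency gives 1/3·p_2·(x_2−20) = 2/3·p_1·(x_1−4).
After buying the subsistence bundle (4, 20), a share 1/3 of the remaining income goes to x_1: x_1* = 4 + 1/3·(m − 4p_1 − 20p_2)/p_1.
Discretionary income = 420 − 4·14.16 − 20·11 = 143.36; x_1* = 4 + 1/3·143.36/14.16 = 7.3748.
At m' = 630: x_1* = 12.3183. Change: 12.3183 − 7.3748 = 4.9435.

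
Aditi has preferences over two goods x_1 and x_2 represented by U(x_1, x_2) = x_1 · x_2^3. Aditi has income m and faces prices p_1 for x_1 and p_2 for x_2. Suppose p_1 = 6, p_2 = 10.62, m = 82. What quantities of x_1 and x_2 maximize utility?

x_1* = 3.4167, x_2* = 5.791

MU_x_1/MU_x_2 = (x_2)/(3·x_1); tangency sets this equal to p_1/p_2.
So p_2·x_2 = 3·p_1·x_1; combined with the budget, a share 0.25 of income goes to x_1.
Demand: x_1*(p_1,p_2,m) = 0.25·m/p_1 and x_2* = 0.75·m/p_2.
At p_1=6, p_2=10.62, m=82: x_1* = 0.25·82/6 = 3.4167, x_2* = 5.791.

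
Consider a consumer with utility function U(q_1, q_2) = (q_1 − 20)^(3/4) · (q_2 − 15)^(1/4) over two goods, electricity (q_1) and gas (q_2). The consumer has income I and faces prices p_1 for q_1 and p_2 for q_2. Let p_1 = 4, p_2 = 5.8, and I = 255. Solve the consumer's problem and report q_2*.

q_2* = 18.7931

This is Cobb-Douglas in (q_1−20, q_2−15): tangency gives 0.75·p_2·(q_2−15) = 0.25·p_1·(q_1−20).
Substituting into the budget: q_1* = 20 + 0.75·(I − 20·p_1 − 15·p_2)/p_1, and q_2* = 15 + 0.25·(…)/p_2.
Discretionary income = 255 − 20·4 − 15·5.8 = 88; q_2* = 15 + 0.25·88/5.8 = 18.7931.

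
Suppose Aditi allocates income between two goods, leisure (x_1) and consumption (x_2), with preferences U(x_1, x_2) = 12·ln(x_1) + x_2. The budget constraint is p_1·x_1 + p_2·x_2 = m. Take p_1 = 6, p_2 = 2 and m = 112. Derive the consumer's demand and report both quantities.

Set MRS = p_1/p_2: (12/x_1)/1 = p_1/p_2.
So x_1*(p_1,p_2) = 12·p_2/p_1, independent of income; and x_2* = (m − 12·p_2)/p_2.
At the given prices: x_1* = 12·2/6 = 4, and x_2* = 44.

x_1* = 4, x_2* = 44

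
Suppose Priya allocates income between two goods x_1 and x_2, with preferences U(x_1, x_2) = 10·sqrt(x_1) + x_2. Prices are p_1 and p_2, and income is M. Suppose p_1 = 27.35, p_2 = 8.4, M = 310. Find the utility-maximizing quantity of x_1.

x_1* = 2.3582

Solve: √x_1 = 5·p_2/p_1, so x_1*(p_1,p_2) = (5·p_2/p_1)², and x_2* = (M − p_1·x_1*)/p_2.
Plugging in: x_1* = (5·8.4/27.35)² = 2.3582.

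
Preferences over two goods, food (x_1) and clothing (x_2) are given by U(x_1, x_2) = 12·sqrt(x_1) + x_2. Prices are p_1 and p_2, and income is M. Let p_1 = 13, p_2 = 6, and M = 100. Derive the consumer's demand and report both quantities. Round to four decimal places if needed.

x_1* = 7.6686, x_2* = 0.0513

Utility is quasi-linear in x_2; the FOC for x_1 is 6/√x_1 = p_1/p_2.
Thus x_1* = (6·p_2/p_1)² — independent of M — with the rest of income spent on x_2.
Plugging in: x_1* = (6·6/13)² = 7.6686, x_2* = 0.0513.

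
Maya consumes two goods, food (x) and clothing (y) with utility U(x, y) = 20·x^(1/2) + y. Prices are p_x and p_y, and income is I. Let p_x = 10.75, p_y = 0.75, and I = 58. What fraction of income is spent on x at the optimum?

MU_x = 10/√x, MU_y = 1. Tangency: 10/√x = p_x/p_y.
Thus x* = (10·p_y/p_x)² — independent of I — with the rest of income spent on y.
Plugging in: x* = (10·0.75/10.75)² = 0.4867, y* = 70.3566.
Expenditure on x: 10.75·0.4867 = 5.2326; share = 0.0902.

share on x = 0.0902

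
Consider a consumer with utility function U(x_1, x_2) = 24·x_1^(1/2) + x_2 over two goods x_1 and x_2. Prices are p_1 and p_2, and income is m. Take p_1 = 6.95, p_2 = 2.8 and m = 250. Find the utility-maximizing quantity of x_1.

x_1* = 23.3727

Solve: √x_1 = 12·p_2/p_1, so x_1*(p_1,p_2) = (12·p_2/p_1)², and x_2* = (m − p_1·x_1*)/p_2.
Plugging in: x_1* = (12·2.8/6.95)² = 23.3727.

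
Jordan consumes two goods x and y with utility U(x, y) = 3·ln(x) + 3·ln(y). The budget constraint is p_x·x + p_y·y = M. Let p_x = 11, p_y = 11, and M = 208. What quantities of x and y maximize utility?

x* = 9.4545, y* = 9.4545

The MRS is y/x. Set MRS = p_x/p_y.
So 3·p_y·y = 3·p_x·x; combined with the budget, a share 0.5 of income goes to x.
Demand: x*(p_x,p_y,M) = 0.5·M/p_x and y* = 0.5·M/p_y.
At p_x=11, p_y=11, M=208: x* = 0.5·208/11 = 9.4545, y* = 9.4545.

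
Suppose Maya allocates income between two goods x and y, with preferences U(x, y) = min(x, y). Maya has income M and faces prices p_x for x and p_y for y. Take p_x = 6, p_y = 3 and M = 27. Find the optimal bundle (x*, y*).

x* = 3, y* = 3

Here 6 + 3 = 9, giving x* = 3 and y* = 3.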